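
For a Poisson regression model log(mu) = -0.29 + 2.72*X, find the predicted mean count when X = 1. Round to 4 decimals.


eta = -0.29 + 2.72 * 1 = 2.4300.
mu = exp(2.4300) = 11.3589.

11.3589


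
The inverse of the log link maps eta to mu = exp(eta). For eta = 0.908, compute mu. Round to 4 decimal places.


Apply the inverse link:
mu = e^0.908 = 2.4794.

2.4794


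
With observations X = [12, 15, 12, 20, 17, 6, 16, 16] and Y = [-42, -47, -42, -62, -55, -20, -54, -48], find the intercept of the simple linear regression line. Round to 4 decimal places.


First find the slope: b1 = -2.9283.
Means: xbar = 14.2500, ybar = -46.2500.
b0 = ybar - b1 * xbar = -46.2500 - -2.9283 * 14.2500 = -4.5219.

-4.5219


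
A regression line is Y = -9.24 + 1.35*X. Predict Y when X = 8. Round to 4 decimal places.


Substitute X = 8 into the equation:
Y = -9.24 + 1.35 * 8 = -9.24 + 10.8000 = 1.5600.

1.5600


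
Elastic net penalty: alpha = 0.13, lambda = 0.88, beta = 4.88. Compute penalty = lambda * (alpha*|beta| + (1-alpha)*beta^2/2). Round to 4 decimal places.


L1 component = 0.13 * |4.88| = 0.6344.
L2 component = 0.87 * 4.88^2 / 2 = 10.3593.
Penalty = 0.88 * (0.6344 + 10.3593) = 0.88 * 10.9937 = 9.6744.

9.6744


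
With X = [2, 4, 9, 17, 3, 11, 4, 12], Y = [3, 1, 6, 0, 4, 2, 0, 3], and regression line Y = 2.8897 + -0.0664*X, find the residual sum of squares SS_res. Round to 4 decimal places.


Compute predicted values, then residuals = yi - yhat_i.
Residuals: [0.2431, -1.6241, 3.7079, -1.7609, 1.3095, -0.1593, -2.6241, 0.9071].
SSres = sum(residual^2) = 28.9950.

28.9950


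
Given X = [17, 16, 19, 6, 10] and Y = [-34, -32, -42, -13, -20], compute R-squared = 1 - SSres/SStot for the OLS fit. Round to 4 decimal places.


The fitted line is Y = 0.6246 + -2.1195*X.
SSres = 10.3276, SStot = 536.8000.
R^2 = 1 - SSres/SStot = 0.9808.

0.9808


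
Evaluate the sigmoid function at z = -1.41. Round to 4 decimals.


exp(1.4100) = 4.0960.
1 + exp(-z) = 5.0960.
sigmoid = 1/5.0960 = 0.1962.

0.1962


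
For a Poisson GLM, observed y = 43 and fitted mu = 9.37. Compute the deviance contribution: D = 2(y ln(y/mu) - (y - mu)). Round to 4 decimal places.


First: ln(43/9.37) = 1.523687.
Then: 43 * 1.523687 = 65.518541.
y - mu = 43 - 9.37 = 33.63.
D = 2(65.518541 - 33.63) = 63.777082, which rounds to 63.7771.

63.7771


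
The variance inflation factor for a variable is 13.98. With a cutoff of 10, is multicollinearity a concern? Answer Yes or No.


Check: VIF = 13.98 vs threshold = 10.
Since 13.98 >= 10, the answer is Yes.

Yes


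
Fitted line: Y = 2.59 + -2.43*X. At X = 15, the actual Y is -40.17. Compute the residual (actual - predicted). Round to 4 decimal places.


Predicted = 2.59 + -2.43 * 15 = -33.8600.
Residual = -40.17 - -33.8600 = -6.3100.

-6.3100


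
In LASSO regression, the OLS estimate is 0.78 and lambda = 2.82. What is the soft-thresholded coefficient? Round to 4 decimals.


Check: |0.78| = 0.78 vs lambda = 2.82.
Since |beta| <= lambda, the coefficient is set to 0.
Soft-thresholded coefficient = 0.0000.

0.0000


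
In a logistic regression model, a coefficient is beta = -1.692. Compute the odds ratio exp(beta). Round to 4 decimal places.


Odds ratio = exp(beta) = exp(-1.692).
= 0.1842.

0.1842


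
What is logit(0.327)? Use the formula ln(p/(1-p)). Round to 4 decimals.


The odds are p/(1-p) = 0.327 / 0.673 = 0.4859.
logit(p) = ln(0.4859) = -0.7218.

-0.7218


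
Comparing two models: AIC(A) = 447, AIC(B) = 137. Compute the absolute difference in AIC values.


Compute |447 - 137| = 310.
Model B has the smaller AIC.

310


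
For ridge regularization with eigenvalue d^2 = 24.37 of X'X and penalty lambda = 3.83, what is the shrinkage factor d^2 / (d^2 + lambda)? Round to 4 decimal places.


d^2 + lambda = 24.37 + 3.83 = 28.2000.
Shrinkage factor = 24.37/28.2000 = 0.8642.

0.8642


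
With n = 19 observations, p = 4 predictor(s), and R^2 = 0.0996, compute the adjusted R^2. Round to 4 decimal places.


Plug in: Adj R^2 = 1 - (1 - 0.0996) * 18/14.
= 1 - 0.9004 * 18/14
= 1 - 16.2072 / 14
= 1 - 1.1577 = -0.1577.

-0.1577


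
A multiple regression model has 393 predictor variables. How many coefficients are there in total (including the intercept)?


Including the intercept, the model has 393 predictor coefficients + 1 intercept.
Total = 394.

394


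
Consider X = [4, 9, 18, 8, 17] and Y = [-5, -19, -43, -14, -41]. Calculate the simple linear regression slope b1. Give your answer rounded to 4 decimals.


First compute the means: xbar = 11.2000, ybar = -24.4000.
Then S_xx = sum((xi - xbar)^2) = 146.8000.
S_xy = sum((xi - xbar)(yi - ybar)) = -407.6000.
b1 = S_xy / S_xx = -407.6000 / 146.8000 = -2.7766.

-2.7766


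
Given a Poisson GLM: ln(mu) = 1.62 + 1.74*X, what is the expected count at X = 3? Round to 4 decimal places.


eta = 1.62 + 1.74 * 3 = 6.8400.
mu = exp(6.8400) = 934.4891.

934.4891


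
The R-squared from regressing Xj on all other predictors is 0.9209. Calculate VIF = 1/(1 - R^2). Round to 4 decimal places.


Using VIF = 1/(1 - R^2_j):
1 - 0.9209 = 0.0791.
VIF = 12.6422.

12.6422


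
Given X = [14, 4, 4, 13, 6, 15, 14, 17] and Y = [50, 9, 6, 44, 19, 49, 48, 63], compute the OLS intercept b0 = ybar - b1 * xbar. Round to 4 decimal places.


The slope is b1 = 4.0229.
Sample means are xbar = 10.8750 and ybar = 36.0000.
Intercept: b0 = 36.0000 - (4.0229)(10.8750) = -7.7486.

-7.7486


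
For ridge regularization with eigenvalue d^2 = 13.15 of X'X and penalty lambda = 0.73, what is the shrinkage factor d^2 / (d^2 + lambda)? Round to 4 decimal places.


d^2 + lambda = 13.15 + 0.73 = 13.8800.
Shrinkage factor = 13.15/13.8800 = 0.9474.

0.9474


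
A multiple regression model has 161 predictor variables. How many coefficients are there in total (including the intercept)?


Each predictor gets one coefficient, plus one intercept.
Total parameters = 161 + 1 = 162.

162


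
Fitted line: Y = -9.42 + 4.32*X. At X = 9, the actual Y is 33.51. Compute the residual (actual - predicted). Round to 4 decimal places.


Fitted value at X = 9 is yhat = -9.42 + 4.32*9 = 29.4600.
Residual = 33.51 - 29.4600 = 4.0500.

4.0500


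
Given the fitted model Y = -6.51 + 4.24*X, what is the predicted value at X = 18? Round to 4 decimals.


Plug X = 18 into Y = -6.51 + 4.24*X:
Y = -6.51 + 76.3200 = 69.8100.

69.8100


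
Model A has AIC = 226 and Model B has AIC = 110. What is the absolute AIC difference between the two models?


Compute |226 - 110| = 116.
Model B has the smaller AIC.

116


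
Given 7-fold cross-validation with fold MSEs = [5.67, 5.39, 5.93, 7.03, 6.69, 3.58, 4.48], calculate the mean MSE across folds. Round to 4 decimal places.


Total MSE across folds = 38.7700.
CV-MSE = 38.7700/7 = 5.5386.

5.5386


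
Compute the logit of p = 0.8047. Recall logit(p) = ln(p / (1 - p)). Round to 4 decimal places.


1 - p = 0.1953.
p/(1-p) = 4.1203.
logit = ln(4.1203) = 1.4159.

1.4159


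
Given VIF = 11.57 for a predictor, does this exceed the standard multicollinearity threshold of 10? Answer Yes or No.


Check: VIF = 11.57 vs threshold = 10.
Since 11.57 >= 10, the answer is Yes.

Yes


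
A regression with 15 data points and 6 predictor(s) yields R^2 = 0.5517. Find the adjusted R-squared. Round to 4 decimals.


Adjusted R^2 = 1 - (1 - R^2) * (n-1)/(n-p-1).
(1 - R^2) = 0.4483.
(n-1)/(n-p-1) = 14/8.
(1 - R^2) * (n-1) = 0.4483 * 14 = 6.2762.
Divide by (n-p-1): 6.2762 / 8 = 0.7845.
Adj R^2 = 1 - 0.7845 = 0.2155.

0.2155


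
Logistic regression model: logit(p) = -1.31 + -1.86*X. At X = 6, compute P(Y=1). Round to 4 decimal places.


Compute z = -1.31 + (-1.86)(6) = -12.4700.
exp(-z) = 260406.7212.
P = 1/(1 + 260406.7212) = 0.0000.

0.0000


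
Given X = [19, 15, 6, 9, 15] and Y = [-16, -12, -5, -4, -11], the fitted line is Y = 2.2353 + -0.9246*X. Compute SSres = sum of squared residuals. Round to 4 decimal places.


For each point, residual = actual - predicted.
Residuals: [-0.6679, -0.3663, -1.6877, 2.0861, 0.6337].
Sum of squared residuals = 8.1820.

8.1820


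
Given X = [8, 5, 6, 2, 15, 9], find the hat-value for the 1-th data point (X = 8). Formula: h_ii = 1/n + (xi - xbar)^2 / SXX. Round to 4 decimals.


Compute xbar = 7.5000 with n = 6 observations.
SXX = 97.5000.
Leverage = 1/6 + (8 - 7.5000)^2/97.5000 = 0.1692.

0.1692


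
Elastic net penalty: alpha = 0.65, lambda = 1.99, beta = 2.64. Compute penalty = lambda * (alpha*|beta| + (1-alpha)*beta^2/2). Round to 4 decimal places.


L1 component = 0.65 * |2.64| = 1.7160.
L2 component = 0.35 * 2.64^2 / 2 = 1.2197.
Penalty = 1.99 * (1.7160 + 1.2197) = 1.99 * 2.9357 = 5.8420.

5.8420


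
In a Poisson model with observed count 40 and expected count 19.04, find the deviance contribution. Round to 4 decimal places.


First: ln(40/19.04) = 0.742337.
Then: 40 * 0.742337 = 29.693480.
y - mu = 40 - 19.04 = 20.96.
D = 2(29.693480 - 20.96) = 17.466960, which rounds to 17.4670.

17.4670


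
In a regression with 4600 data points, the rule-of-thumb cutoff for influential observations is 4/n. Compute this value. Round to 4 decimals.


Using the rule of thumb:
Threshold = 4 / 4600 = 0.0009.

0.0009


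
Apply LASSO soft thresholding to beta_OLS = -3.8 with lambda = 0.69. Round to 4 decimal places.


|beta_OLS| = 3.8.
lambda = 0.69.
Since |beta| > lambda, coefficient = sign(beta)*(|beta| - lambda) = -3.1100.
Result = -3.1100.

-3.1100


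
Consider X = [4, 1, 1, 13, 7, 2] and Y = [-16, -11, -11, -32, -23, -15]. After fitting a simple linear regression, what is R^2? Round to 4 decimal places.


Fit the OLS line: b0 = -9.9329, b1 = -1.7287.
SSres = 5.2835.
SStot = 332.0000.
R^2 = 1 - 5.2835/332.0000 = 0.9841.

0.9841


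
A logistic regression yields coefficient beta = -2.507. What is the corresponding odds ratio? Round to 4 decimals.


exp(-2.507) = 0.0815.
So the odds ratio is 0.0815.

0.0815


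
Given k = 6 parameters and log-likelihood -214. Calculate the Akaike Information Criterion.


AIC = 2*6 - 2*(-214).
= 12 + 428 = 440.

440


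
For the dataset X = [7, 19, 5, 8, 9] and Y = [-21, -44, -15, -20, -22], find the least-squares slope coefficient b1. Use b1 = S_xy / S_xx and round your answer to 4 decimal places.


Calculate xbar = 9.6000, ybar = -24.4000.
S_xx = 119.2000, S_xy = -244.8000.
Using b1 = S_xy / S_xx = -244.8000 / 119.2000, we get b1 = -2.0537.

-2.0537


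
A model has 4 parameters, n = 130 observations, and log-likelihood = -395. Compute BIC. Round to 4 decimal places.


k * ln(n) = 4 * ln(130) = 4 * 4.867534 = 19.470136.
-2 * loglik = -2 * (-395) = 790.
BIC = 19.470136 + 790 = 809.470136, which rounds to 809.4701.

809.4701


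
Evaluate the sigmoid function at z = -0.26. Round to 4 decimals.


First, exp(0.2600) = 1.2969.
Then sigma(z) = 1/(1 + 1.2969) = 0.4354.

0.4354


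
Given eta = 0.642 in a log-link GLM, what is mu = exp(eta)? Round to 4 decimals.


Apply the inverse link:
mu = e^0.642 = 1.9003.

1.9003


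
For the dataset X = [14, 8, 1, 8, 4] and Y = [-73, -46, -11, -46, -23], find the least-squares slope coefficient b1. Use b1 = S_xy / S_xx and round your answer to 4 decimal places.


The sample means are xbar = 7.0000 and ybar = -39.8000.
Compute S_xx = 96.0000 and S_xy = -468.0000.
Slope b1 = S_xy / S_xx = -468.0000 / 96.0000 = -4.8750.

-4.8750


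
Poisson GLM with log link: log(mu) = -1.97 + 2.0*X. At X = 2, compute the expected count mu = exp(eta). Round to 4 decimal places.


Linear predictor: eta = -1.97 + (2.0)(2) = 2.0300.
Expected count: mu = exp(2.0300) = 7.6141.

7.6141


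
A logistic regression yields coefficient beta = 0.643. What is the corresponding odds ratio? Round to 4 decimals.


The odds ratio is computed as:
OR = e^(0.643) = 1.9022.

1.9022


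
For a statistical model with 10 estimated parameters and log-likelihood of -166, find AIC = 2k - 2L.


Compute:
2k = 2*10 = 20.
-2*loglik = -2*(-166) = 332.
AIC = 20 + 332 = 352.

352


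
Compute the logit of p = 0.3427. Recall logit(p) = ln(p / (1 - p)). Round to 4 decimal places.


1 - p = 0.6573.
p/(1-p) = 0.5214.
logit = ln(0.5214) = -0.6513.

-0.6513


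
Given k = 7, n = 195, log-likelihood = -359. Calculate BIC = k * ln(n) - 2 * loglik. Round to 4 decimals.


ln(195) = 5.273000.
k * ln(n) = 7 * 5.273000 = 36.911000.
-2L = 718.
BIC = 36.911000 + 718 = 754.911000, which rounds to 754.9110.

754.9110


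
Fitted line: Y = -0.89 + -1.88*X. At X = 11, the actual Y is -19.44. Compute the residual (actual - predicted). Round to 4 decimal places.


Fitted value at X = 11 is yhat = -0.89 + -1.88*11 = -21.5700.
Residual = -19.44 - -21.5700 = 2.1300.

2.1300


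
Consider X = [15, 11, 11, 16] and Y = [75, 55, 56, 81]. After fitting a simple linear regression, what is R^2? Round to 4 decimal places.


Fit the OLS line: b0 = 0.1807, b1 = 5.0241.
SSres = 0.9880.
SStot = 524.7500.
R^2 = 1 - 0.9880/524.7500 = 0.9981.

0.9981


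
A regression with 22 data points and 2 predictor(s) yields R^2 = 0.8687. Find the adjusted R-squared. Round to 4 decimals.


Plug in: Adj R^2 = 1 - (1 - 0.8687) * 21/19.
= 1 - 0.1313 * 21/19
= 1 - 2.7573 / 19
= 1 - 0.1451 = 0.8549.

0.8549


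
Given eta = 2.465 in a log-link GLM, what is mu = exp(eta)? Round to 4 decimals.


The inverse log link gives:
mu = exp(2.465) = 11.7635.

11.7635


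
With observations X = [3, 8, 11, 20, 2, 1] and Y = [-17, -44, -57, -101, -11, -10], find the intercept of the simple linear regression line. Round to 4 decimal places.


First find the slope: b1 = -4.9025.
Means: xbar = 7.5000, ybar = -40.0000.
b0 = ybar - b1 * xbar = -40.0000 - -4.9025 * 7.5000 = -3.2314.

-3.2314


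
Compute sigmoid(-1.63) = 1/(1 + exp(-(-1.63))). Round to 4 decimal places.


exp(1.6300) = 5.1039.
1 + exp(-z) = 6.1039.
sigmoid = 1/6.1039 = 0.1638.

0.1638


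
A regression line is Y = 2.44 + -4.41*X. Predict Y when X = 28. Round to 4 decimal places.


Predicted value:
Y = 2.44 + (-4.41)(28) = 2.44 + -123.4800 = -121.0400.

-121.0400


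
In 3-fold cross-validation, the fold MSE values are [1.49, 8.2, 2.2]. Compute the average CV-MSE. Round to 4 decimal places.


Total MSE across folds = 11.8900.
CV-MSE = 11.8900/3 = 3.9633.

3.9633


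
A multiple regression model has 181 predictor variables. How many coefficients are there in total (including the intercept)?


Including the intercept, the model has 181 predictor coefficients + 1 intercept.
Total = 182.

182


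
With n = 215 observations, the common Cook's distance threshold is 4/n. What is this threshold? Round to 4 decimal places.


Cook's distance cutoff = 4/n = 4/215.
= 0.0186.

0.0186


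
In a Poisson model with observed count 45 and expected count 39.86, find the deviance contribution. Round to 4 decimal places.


First: ln(45/39.86) = 0.121289.
Then: 45 * 0.121289 = 5.458005.
y - mu = 45 - 39.86 = 5.14.
D = 2(5.458005 - 5.14) = 0.636010, which rounds to 0.6360.

0.6360


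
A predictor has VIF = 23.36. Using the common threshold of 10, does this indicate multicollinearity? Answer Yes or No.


The threshold is 10.
VIF = 23.36 is >= 10.
Multicollinearity indication: Yes.

Yes


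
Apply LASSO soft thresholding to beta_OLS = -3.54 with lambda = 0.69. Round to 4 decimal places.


Check: |-3.54| = 3.54 vs lambda = 0.69.
Since |beta| > lambda, coefficient = sign(beta)*(|beta| - lambda) = -2.8500.
Soft-thresholded coefficient = -2.8500.

-2.8500


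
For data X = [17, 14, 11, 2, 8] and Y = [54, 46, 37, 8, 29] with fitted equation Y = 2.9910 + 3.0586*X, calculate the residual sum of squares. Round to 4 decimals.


Predicted values from Y = 2.9910 + 3.0586*X.
Residuals: [-0.9872, 0.1886, 0.3644, -1.1082, 1.5402].
SSres = 4.7432.

4.7432


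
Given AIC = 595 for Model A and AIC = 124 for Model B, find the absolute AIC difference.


|AIC_A - AIC_B| = |595 - 124| = 471.
Model B is preferred (lower AIC).

471


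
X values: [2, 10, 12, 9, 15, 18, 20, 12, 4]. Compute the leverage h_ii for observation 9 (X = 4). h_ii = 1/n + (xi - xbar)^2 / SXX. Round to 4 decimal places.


n = 9, xbar = 11.3333.
SXX = sum((xi - xbar)^2) = 282.0000.
h = 1/9 + (4 - 11.3333)^2 / 282.0000 = 0.3018.

0.3018


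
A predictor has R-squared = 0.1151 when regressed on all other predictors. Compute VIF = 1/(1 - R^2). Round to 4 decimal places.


VIF = 1 / (1 - 0.1151).
= 1 / 0.8849 = 1.1301.

1.1301


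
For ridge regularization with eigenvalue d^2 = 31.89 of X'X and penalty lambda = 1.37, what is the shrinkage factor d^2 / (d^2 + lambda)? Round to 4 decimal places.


Compute the denominator: 31.89 + 1.37 = 33.2600.
Shrinkage factor = 31.89 / 33.2600 = 0.9588.

0.9588


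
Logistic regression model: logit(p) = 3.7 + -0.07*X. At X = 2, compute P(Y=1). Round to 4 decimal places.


Compute z = 3.7 + (-0.07)(2) = 3.5600.
exp(-z) = 0.0284.
P = 1/(1 + 0.0284) = 0.9723.

0.9723


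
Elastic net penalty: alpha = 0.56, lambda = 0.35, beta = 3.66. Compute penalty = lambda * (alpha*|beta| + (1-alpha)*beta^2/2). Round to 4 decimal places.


alpha * |beta| = 0.56 * 3.66 = 2.0496.
(1-alpha) * beta^2/2 = 0.44 * 13.3956/2 = 2.9470.
Total = 0.35 * (2.0496 + 2.9470) = 1.7488.

1.7488


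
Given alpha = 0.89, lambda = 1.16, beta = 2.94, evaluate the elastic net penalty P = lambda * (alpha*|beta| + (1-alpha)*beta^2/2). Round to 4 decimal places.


alpha * |beta| = 0.89 * 2.94 = 2.6166.
(1-alpha) * beta^2/2 = 0.11 * 8.6436/2 = 0.4754.
Total = 1.16 * (2.6166 + 0.4754) = 3.5867.

3.5867


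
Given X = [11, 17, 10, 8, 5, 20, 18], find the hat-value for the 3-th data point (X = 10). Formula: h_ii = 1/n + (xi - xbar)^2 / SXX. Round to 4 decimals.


n = 7, xbar = 12.7143.
SXX = sum((xi - xbar)^2) = 191.4286.
h = 1/7 + (10 - 12.7143)^2 / 191.4286 = 0.1813.

0.1813


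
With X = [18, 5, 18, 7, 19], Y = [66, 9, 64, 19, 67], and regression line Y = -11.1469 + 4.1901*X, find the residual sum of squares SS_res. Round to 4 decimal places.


Predicted values from Y = -11.1469 + 4.1901*X.
Residuals: [1.7251, -0.8036, -0.2749, 0.8162, -1.4650].
SSres = 6.5097.

6.5097


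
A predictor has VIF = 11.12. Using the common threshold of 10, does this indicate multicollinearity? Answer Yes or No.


The threshold is 10.
VIF = 11.12 is >= 10.
Multicollinearity indication: Yes.

Yes


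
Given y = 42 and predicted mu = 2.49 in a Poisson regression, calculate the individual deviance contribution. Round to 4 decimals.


First: ln(42/2.49) = 2.825387.
Then: 42 * 2.825387 = 118.666254.
y - mu = 42 - 2.49 = 39.51.
D = 2(118.666254 - 39.51) = 158.312508, which rounds to 158.3125.

158.3125


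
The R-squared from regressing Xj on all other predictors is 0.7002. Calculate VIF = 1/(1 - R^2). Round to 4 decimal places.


VIF = 1 / (1 - 0.7002).
= 1 / 0.2998 = 3.3356.

3.3356


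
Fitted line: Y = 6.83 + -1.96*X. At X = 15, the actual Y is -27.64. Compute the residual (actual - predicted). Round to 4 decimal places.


Predicted = 6.83 + -1.96 * 15 = -22.5700.
Residual = -27.64 - -22.5700 = -5.0700.

-5.0700


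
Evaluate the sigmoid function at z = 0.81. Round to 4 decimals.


Compute exp(-0.8100) = 0.4449.
Sigmoid = 1 / (1 + 0.4449) = 1 / 1.4449 = 0.6921.

0.6921


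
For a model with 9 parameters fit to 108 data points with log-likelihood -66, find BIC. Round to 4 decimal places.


k * ln(n) = 9 * ln(108) = 9 * 4.682131 = 42.139179.
-2 * loglik = -2 * (-66) = 132.
BIC = 42.139179 + 132 = 174.139179, which rounds to 174.1392.

174.1392


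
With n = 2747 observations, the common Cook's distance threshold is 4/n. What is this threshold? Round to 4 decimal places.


The threshold is 4/n.
4/2747 = 0.0015.

0.0015


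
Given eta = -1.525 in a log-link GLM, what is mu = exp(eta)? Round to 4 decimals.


mu = exp(eta) = exp(-1.525).
= 0.2176.

0.2176


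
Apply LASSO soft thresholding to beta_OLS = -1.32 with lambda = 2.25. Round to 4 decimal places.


Absolute value: |-1.32| = 1.32.
Compare to lambda = 2.25.
Since |beta| <= lambda, the coefficient is set to 0.

0.0000


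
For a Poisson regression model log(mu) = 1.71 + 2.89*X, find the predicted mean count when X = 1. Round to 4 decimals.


Linear predictor: eta = 1.71 + (2.89)(1) = 4.6000.
Expected count: mu = exp(4.6000) = 99.4843.

99.4843


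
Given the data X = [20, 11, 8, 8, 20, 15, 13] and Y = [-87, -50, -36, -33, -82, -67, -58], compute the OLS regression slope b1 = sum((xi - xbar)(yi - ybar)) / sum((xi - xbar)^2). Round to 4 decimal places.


Calculate xbar = 13.5714, ybar = -59.0000.
S_xx = 153.7143, S_xy = -636.0000.
Using b1 = S_xy / S_xx = -636.0000 / 153.7143, we get b1 = -4.1375.

-4.1375


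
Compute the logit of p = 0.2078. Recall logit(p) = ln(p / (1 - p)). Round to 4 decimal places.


Compute the odds: 0.2078/0.7922 = 0.2623.
Take the natural log: ln(0.2623) = -1.3382.

-1.3382


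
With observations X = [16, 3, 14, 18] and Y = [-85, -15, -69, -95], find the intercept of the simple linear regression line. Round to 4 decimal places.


First find the slope: b1 = -5.3061.
Means: xbar = 12.7500, ybar = -66.0000.
b0 = ybar - b1 * xbar = -66.0000 - -5.3061 * 12.7500 = 1.6531.

1.6531


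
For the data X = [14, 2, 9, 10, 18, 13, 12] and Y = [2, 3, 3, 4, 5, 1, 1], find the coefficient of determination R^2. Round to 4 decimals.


After computing the OLS fit (b0=2.3935, b1=0.0288):
SSres = 13.3052, SStot = 13.4286.
R^2 = 1 - 13.3052/13.4286 = 0.0092.

0.0092


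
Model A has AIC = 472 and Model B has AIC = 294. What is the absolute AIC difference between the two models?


Compute |472 - 294| = 178.
Model B has the smaller AIC.

178


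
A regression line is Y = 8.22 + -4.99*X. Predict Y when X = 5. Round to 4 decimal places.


Substitute X = 5 into the equation:
Y = 8.22 + -4.99 * 5 = 8.22 + -24.9500 = -16.7300.

-16.7300


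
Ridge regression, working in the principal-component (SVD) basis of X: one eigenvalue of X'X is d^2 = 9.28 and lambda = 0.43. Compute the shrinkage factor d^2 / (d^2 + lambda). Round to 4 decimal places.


d^2 + lambda = 9.28 + 0.43 = 9.7100.
Shrinkage factor = 9.28/9.7100 = 0.9557.

0.9557


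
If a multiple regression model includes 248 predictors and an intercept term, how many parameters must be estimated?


Including the intercept, the model has 248 predictor coefficients + 1 intercept.
Total = 249.

249


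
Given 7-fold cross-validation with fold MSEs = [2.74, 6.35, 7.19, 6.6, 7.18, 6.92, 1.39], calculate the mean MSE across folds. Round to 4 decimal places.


Add all fold MSEs: 38.3700.
Divide by k = 7: 38.3700/7 = 5.4814.

5.4814


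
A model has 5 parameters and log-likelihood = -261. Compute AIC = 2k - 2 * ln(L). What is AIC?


Compute:
2k = 2*5 = 10.
-2*loglik = -2*(-261) = 522.
AIC = 10 + 522 = 532.

532


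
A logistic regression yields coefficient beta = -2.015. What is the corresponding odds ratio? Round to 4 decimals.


exp(-2.015) = 0.1333.
So the odds ratio is 0.1333.

0.1333


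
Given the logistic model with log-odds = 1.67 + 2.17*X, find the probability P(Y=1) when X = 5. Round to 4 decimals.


z = 1.67 + 2.17 * 5 = 12.5200.
Sigmoid: P = 1 / (1 + exp(-12.5200)) = 1.0000.

1.0000


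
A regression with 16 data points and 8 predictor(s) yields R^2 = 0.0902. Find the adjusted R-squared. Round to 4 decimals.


Adjusted R^2 = 1 - (1 - R^2) * (n-1)/(n-p-1).
(1 - R^2) = 0.9098.
(n-1)/(n-p-1) = 15/7.
(1 - R^2) * (n-1) = 0.9098 * 15 = 13.6470.
Divide by (n-p-1): 13.6470 / 7 = 1.9496.
Adj R^2 = 1 - 1.9496 = -0.9496.

-0.9496


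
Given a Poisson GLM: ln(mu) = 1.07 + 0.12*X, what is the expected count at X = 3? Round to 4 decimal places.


Linear predictor: eta = 1.07 + (0.12)(3) = 1.4300.
Expected count: mu = exp(1.4300) = 4.1787.

4.1787


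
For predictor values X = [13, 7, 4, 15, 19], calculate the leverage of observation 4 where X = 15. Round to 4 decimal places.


Compute xbar = 11.6000 with n = 5 observations.
SXX = 147.2000.
Leverage = 1/5 + (15 - 11.6000)^2/147.2000 = 0.2785.

0.2785


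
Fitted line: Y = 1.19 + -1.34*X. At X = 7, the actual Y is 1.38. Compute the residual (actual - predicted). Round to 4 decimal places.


Predicted = 1.19 + -1.34 * 7 = -8.1900.
Residual = 1.38 - -8.1900 = 9.5700.

9.5700


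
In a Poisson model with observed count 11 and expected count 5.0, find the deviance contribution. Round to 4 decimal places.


y/mu = 11/5.0 = 2.200000 (approx.), and ln(11/5.0) = 0.788457.
y * ln(y/mu) = 11 * 0.788457 = 8.673027.
y - mu = 6.0.
D = 2 * (8.673027 - 6.0) = 5.346054, which rounds to 5.3461.

5.3461


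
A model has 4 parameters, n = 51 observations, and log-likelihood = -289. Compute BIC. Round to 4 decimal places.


ln(51) = 3.931826.
k * ln(n) = 4 * 3.931826 = 15.727304.
-2L = 578.
BIC = 15.727304 + 578 = 593.727304, which rounds to 593.7273.

593.7273


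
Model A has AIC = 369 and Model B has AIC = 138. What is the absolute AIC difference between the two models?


Absolute difference = |369 - 138| = 231.
The model with lower AIC (B) is preferred.

231


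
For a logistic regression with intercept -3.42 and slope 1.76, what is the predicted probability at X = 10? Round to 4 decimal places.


Compute z = -3.42 + (1.76)(10) = 14.1800.
exp(-z) = 0.0000.
P = 1/(1 + 0.0000) = 1.0000.

1.0000


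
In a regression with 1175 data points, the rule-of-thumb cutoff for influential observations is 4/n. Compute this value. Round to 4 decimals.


The threshold is 4/n.
4/1175 = 0.0034.

0.0034


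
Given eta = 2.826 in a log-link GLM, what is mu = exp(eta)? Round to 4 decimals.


mu = exp(eta) = exp(2.826).
= 16.8778.

16.8778


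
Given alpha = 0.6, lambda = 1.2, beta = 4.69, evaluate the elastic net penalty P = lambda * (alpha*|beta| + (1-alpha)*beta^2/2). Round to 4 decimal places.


alpha * |beta| = 0.6 * 4.69 = 2.8140.
(1-alpha) * beta^2/2 = 0.4 * 21.9961/2 = 4.3992.
Total = 1.2 * (2.8140 + 4.3992) = 8.6559.

8.6559


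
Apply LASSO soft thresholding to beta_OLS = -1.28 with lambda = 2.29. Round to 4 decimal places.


Check: |-1.28| = 1.28 vs lambda = 2.29.
Since |beta| <= lambda, the coefficient is set to 0.
Soft-thresholded coefficient = 0.0000.

0.0000


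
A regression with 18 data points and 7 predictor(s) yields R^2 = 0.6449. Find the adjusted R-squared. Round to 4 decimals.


Using the formula:
(1 - 0.6449) = 0.3551.
Multiply by 17/10: 0.3551 * 17 = 6.0367, then 6.0367 / 10 = 0.6037.
Adj R^2 = 1 - 0.6037 = 0.3963.

0.3963


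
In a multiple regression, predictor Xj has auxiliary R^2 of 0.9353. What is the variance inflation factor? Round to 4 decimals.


VIF = 1 / (1 - 0.9353).
= 1 / 0.0647 = 15.4560.

15.4560


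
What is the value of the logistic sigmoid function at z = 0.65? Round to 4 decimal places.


exp(-0.6500) = 0.5220.
1 + exp(-z) = 1.5220.
sigmoid = 1/1.5220 = 0.6570.

0.6570


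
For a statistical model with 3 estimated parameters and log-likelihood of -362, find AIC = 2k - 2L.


AIC = 2*3 - 2*(-362).
= 6 + 724 = 730.

730


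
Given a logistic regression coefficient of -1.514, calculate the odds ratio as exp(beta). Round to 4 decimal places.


The odds ratio is computed as:
OR = e^(-1.514) = 0.2200.

0.2200


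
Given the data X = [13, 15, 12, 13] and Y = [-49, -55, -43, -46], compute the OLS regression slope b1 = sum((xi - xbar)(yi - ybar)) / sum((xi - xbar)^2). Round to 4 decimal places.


Calculate xbar = 13.2500, ybar = -48.2500.
S_xx = 4.7500, S_xy = -18.7500.
Using b1 = S_xy / S_xx = -18.7500 / 4.7500, we get b1 = -3.9474.

-3.9474


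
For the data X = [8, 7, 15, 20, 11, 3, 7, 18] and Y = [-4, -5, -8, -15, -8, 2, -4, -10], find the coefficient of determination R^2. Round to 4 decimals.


The fitted line is Y = 2.3024 + -0.7912*X.
SSres = 18.9407, SStot = 176.0000.
R^2 = 1 - SSres/SStot = 0.8924.

0.8924


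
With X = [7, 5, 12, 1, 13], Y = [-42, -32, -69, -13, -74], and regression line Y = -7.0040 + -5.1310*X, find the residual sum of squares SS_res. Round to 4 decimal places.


Compute predicted values, then residuals = yi - yhat_i.
Residuals: [0.9210, 0.6590, -0.4240, -0.8650, -0.2930].
SSres = sum(residual^2) = 2.2964.

2.2964


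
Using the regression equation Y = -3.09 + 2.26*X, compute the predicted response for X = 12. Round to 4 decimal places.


Substitute X = 12 into the equation:
Y = -3.09 + 2.26 * 12 = -3.09 + 27.1200 = 24.0300.

24.0300


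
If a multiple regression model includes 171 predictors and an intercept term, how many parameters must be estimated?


Including the intercept, the model has 171 predictor coefficients + 1 intercept.
Total = 172.

172


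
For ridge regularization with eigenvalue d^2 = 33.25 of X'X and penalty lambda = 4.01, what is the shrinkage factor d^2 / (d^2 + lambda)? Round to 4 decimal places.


Denominator = d^2 + lambda = 33.25 + 4.01 = 37.2600.
Shrinkage = 33.25 / 37.2600 = 0.8924.

0.8924


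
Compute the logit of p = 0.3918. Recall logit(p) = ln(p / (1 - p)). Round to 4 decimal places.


1 - p = 0.6082.
p/(1-p) = 0.6442.
logit = ln(0.6442) = -0.4398.

-0.4398


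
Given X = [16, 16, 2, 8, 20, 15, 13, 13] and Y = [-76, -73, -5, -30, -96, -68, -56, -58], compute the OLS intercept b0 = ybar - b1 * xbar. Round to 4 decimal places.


First find the slope: b1 = -5.1078.
Means: xbar = 12.8750, ybar = -57.7500.
b0 = ybar - b1 * xbar = -57.7500 - -5.1078 * 12.8750 = 8.0127.

8.0127


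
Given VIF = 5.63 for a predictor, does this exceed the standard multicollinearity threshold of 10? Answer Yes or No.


The threshold is 10.
VIF = 5.63 is < 10.
Multicollinearity indication: No.

No


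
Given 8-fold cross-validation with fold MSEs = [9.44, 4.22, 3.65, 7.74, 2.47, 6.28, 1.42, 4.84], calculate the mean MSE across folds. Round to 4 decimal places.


Add all fold MSEs: 40.0600.
Divide by k = 8: 40.0600/8 = 5.0075.

5.0075


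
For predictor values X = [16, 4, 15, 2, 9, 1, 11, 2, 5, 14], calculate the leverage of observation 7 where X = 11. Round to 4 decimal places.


Mean of X: xbar = 7.9000.
SXX = 304.9000.
For X = 11: h = 1/10 + (11 - 7.9000)^2/304.9000 = 0.1315.

0.1315


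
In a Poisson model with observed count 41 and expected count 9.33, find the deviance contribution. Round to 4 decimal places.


y/mu = 41/9.33 = 4.394427 (approx.), and ln(41/9.33) = 1.480337.
y * ln(y/mu) = 41 * 1.480337 = 60.693817.
y - mu = 31.67.
D = 2 * (60.693817 - 31.67) = 58.047634, which rounds to 58.0476.

58.0476


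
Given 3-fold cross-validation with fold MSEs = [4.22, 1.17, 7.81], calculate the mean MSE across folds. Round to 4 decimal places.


Sum of fold MSEs = 13.2000.
Average = 13.2000 / 3 = 4.4000.

4.4000


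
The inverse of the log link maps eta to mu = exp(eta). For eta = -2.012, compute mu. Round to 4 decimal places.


Apply the inverse link:
mu = e^-2.012 = 0.1337.

0.1337


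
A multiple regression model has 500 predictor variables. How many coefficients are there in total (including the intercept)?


Each predictor gets one coefficient, plus one intercept.
Total parameters = 500 + 1 = 501.

501


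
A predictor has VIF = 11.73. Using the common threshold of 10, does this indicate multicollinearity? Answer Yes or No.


Compare VIF = 11.73 to the threshold of 10.
11.73 >= 10, so the answer is Yes.

Yes


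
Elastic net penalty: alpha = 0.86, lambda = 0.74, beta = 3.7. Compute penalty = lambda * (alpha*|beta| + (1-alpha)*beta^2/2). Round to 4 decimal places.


L1 component = 0.86 * |3.7| = 3.1820.
L2 component = 0.14 * 3.7^2 / 2 = 0.9583.
Penalty = 0.74 * (3.1820 + 0.9583) = 0.74 * 4.1403 = 3.0638.

3.0638


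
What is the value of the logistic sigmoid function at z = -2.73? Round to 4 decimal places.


Compute exp(2.7300) = 15.3329.
Sigmoid = 1 / (1 + 15.3329) = 1 / 16.3329 = 0.0612.

0.0612


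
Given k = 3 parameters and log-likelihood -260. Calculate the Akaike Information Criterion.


Compute:
2k = 2*3 = 6.
-2*loglik = -2*(-260) = 520.
AIC = 6 + 520 = 526.

526


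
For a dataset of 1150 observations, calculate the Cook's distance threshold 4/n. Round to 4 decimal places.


Cook's distance cutoff = 4/n = 4/1150.
= 0.0035.

0.0035


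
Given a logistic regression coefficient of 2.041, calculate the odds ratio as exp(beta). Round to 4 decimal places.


exp(2.041) = 7.6983.
So the odds ratio is 7.6983.

7.6983


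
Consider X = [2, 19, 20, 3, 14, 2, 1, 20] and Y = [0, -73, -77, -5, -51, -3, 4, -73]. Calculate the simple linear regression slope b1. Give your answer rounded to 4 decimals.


Calculate xbar = 10.1250, ybar = -34.7500.
S_xx = 554.8750, S_xy = -2303.2500.
Using b1 = S_xy / S_xx = -2303.2500 / 554.8750, we get b1 = -4.1509.

-4.1509


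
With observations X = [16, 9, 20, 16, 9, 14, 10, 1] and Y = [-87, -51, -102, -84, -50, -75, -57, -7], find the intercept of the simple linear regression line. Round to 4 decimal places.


First find the slope: b1 = -5.0237.
Means: xbar = 11.8750, ybar = -64.1250.
b0 = ybar - b1 * xbar = -64.1250 - -5.0237 * 11.8750 = -4.4689.

-4.4689


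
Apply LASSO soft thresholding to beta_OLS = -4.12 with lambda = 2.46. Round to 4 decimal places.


Absolute value: |-4.12| = 4.12.
Compare to lambda = 2.46.
Since |beta| > lambda, coefficient = sign(beta)*(|beta| - lambda) = -1.6600.

-1.6600


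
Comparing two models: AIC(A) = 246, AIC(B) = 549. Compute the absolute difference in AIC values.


Absolute difference = |246 - 549| = 303.
The model with lower AIC (A) is preferred.

303


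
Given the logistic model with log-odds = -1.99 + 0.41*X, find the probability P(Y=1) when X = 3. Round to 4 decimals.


Compute z = -1.99 + (0.41)(3) = -0.7600.
exp(-z) = 2.1383.
P = 1/(1 + 2.1383) = 0.3186.

0.3186


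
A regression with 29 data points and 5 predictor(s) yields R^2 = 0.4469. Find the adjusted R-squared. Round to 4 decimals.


Adjusted R^2 = 1 - (1 - R^2) * (n-1)/(n-p-1).
(1 - R^2) = 0.5531.
(n-1)/(n-p-1) = 28/23.
(1 - R^2) * (n-1) = 0.5531 * 28 = 15.4868.
Divide by (n-p-1): 15.4868 / 23 = 0.6733.
Adj R^2 = 1 - 0.6733 = 0.3267.

0.3267


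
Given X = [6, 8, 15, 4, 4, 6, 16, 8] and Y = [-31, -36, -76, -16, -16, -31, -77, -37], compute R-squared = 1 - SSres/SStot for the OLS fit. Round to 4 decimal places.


The fitted line is Y = 2.7918 + -5.1095*X.
SSres = 39.0551, SStot = 4004.0000.
R^2 = 1 - SSres/SStot = 0.9902.

0.9902


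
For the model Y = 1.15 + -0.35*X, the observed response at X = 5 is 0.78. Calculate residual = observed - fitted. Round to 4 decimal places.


Fitted value at X = 5 is yhat = 1.15 + -0.35*5 = -0.6000.
Residual = 0.78 - -0.6000 = 1.3800.

1.3800


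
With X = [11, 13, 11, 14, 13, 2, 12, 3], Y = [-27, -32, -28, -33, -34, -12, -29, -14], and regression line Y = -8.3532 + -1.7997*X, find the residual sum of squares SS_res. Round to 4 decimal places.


For each point, residual = actual - predicted.
Residuals: [1.1499, -0.2507, 0.1499, 0.5490, -2.2507, -0.0474, 0.9496, -0.2477].
Sum of squared residuals = 7.7400.

7.7400


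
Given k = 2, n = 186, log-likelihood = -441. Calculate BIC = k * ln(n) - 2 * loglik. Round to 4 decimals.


ln(186) = 5.225747.
k * ln(n) = 2 * 5.225747 = 10.451494.
-2L = 882.
BIC = 10.451494 + 882 = 892.451494, which rounds to 892.4515.

892.4515


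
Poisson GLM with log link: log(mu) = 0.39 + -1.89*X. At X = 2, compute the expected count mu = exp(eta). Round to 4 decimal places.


eta = 0.39 + -1.89 * 2 = -3.3900.
mu = exp(-3.3900) = 0.0337.

0.0337


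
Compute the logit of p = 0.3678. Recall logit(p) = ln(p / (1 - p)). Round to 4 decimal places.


Compute the odds: 0.3678/0.6322 = 0.5818.
Take the natural log: ln(0.5818) = -0.5417.

-0.5417


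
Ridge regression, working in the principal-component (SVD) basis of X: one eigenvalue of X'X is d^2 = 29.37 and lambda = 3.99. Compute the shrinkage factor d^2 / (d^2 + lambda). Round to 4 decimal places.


d^2 + lambda = 29.37 + 3.99 = 33.3600.
Shrinkage factor = 29.37/33.3600 = 0.8804.

0.8804


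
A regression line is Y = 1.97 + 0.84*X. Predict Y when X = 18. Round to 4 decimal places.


Substitute X = 18 into the equation:
Y = 1.97 + 0.84 * 18 = 1.97 + 15.1200 = 17.0900.

17.0900


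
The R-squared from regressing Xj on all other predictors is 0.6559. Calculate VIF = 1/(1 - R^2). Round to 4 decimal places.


VIF = 1 / (1 - 0.6559).
= 1 / 0.3441 = 2.9061.

2.9061


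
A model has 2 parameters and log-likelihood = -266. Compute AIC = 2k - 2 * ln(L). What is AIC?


AIC = 2k - 2*loglik = 2(2) - 2(-266).
= 4 + 532 = 536.

536


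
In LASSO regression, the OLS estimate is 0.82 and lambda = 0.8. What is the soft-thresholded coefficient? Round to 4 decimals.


|beta_OLS| = 0.82.
lambda = 0.8.
Since |beta| > lambda, coefficient = sign(beta)*(|beta| - lambda) = 0.0200.
Result = 0.0200.

0.0200


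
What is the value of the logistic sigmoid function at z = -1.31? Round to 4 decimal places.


First, exp(1.3100) = 3.7062.
Then sigma(z) = 1/(1 + 3.7062) = 0.2125.

0.2125


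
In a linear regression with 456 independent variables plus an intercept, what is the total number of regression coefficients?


Including the intercept, the model has 456 predictor coefficients + 1 intercept.
Total = 457.

457


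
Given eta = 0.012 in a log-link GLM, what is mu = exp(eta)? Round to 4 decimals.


The inverse log link gives:
mu = exp(0.012) = 1.0121.

1.0121


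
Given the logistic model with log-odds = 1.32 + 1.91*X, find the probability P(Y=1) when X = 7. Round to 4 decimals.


z = 1.32 + 1.91 * 7 = 14.6900.
Sigmoid: P = 1 / (1 + exp(-14.6900)) = 1.0000.

1.0000


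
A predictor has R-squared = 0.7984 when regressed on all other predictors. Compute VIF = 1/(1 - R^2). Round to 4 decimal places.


VIF = 1 / (1 - 0.7984).
= 1 / 0.2016 = 4.9603.

4.9603


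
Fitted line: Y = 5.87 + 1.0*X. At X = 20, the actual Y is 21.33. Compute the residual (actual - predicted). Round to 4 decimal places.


Compute yhat = 5.87 + (1.0)(20) = 25.8700.
Residual = actual - predicted = 21.33 - 25.8700 = -4.5400.

-4.5400


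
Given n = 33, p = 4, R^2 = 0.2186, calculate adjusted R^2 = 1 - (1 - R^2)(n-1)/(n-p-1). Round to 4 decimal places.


Adjusted R^2 = 1 - (1 - R^2) * (n-1)/(n-p-1).
(1 - R^2) = 0.7814.
(n-1)/(n-p-1) = 32/28.
(1 - R^2) * (n-1) = 0.7814 * 32 = 25.0048.
Divide by (n-p-1): 25.0048 / 28 = 0.8930.
Adj R^2 = 1 - 0.8930 = 0.1070.

0.1070


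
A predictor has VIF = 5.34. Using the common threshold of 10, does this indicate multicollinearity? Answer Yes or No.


Check: VIF = 5.34 vs threshold = 10.
Since 5.34 < 10, the answer is No.

No


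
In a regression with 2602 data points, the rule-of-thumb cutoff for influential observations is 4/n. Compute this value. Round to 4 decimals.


Using the rule of thumb:
Threshold = 4 / 2602 = 0.0015.

0.0015


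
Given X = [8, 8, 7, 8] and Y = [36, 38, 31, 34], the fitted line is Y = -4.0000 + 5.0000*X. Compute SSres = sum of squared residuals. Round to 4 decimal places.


Predicted values from Y = -4.0000 + 5.0000*X.
Residuals: [0.0000, 2.0000, 0.0000, -2.0000].
SSres = 8.0000.

8.0000


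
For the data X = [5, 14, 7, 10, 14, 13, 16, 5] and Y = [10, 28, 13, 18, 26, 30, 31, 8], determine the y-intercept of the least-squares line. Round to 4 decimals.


First find the slope: b1 = 2.0970.
Means: xbar = 10.5000, ybar = 20.5000.
b0 = ybar - b1 * xbar = 20.5000 - 2.0970 * 10.5000 = -1.5187.

-1.5187


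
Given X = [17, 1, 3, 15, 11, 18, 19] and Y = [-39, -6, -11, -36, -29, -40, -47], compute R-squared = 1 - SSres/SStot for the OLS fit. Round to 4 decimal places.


Fit the OLS line: b0 = -4.4472, b1 = -2.1056.
SSres = 15.8385.
SStot = 1443.4286.
R^2 = 1 - 15.8385/1443.4286 = 0.9890.

0.9890
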